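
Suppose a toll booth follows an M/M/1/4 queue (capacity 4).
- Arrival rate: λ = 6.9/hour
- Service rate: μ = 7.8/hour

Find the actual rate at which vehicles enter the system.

ρ = λ/μ = 6.9/7.8 = 0.88462
P₀ = (1-ρ)/(1-ρ^(K+1)) = (1-0.88462)/(1-0.88462^5) = 0.1154/0.4583 = 0.2518
P_K = P₀×ρ^K = 0.2518 × 0.88462^4 = 0.2518 × 0.6124 = 0.1542
λ_eff = λ(1-P_K) = 6.9 × (1 - 0.1541814) = 6.9 × 0.8458186 = 5.8361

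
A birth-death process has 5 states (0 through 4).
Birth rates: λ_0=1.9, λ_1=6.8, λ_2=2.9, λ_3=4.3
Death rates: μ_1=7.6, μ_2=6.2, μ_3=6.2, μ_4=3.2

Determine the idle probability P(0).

Ratios P(n)/P(0) = (λ₀···λₙ₋₁)/(μ₁···μₙ):
P(1)/P(0) = (1.9)/(7.6) = 0.2500
P(2)/P(0) = (1.9×6.8)/(7.6×6.2) = 0.2742
P(3)/P(0) = (1.9×6.8×2.9)/(7.6×6.2×6.2) = 0.1283
P(4)/P(0) = (1.9×6.8×2.9×4.3)/(7.6×6.2×6.2×3.2) = 0.1723

Normalization: ∑ P(n) = 1
P(0) × (1.0000 + 0.2500 + 0.2742 + 0.1283 + 0.1723) = 1
P(0) × 1.8248 = 1
P(0) = 1/1.8248 = 0.5480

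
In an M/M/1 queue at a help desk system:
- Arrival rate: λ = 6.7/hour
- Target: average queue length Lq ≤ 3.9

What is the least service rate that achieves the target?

For M/M/1: Lq = λ²/(μ(μ-λ))
Need Lq ≤ 3.9, i.e. μ(μ-λ) ≥ λ²/3.9
μ² - 6.7μ - 44.89/3.9 ≥ 0  →  μ² - 6.7μ - 11.51026 ≥ 0
Quadratic formula (positive root): μ = [λ + √(λ² + 4×11.51026)]/2
Discriminant: 44.89 + 4×11.51026 = 90.9310, √90.9310 = 9.5358
μ ≥ (6.7 + 9.5358)/2 = 8.1179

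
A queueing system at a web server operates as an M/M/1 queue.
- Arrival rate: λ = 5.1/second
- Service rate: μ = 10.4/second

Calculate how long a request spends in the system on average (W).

First, compute utilization: ρ = λ/μ = 5.1/10.4 = 0.4904
For M/M/1: W = 1/(μ-λ)
W = 1/(10.4-5.1) = 1/5.30
W = 0.1887 seconds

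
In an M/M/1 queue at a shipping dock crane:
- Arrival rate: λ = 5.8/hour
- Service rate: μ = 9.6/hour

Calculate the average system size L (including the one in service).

ρ = λ/μ = 5.8/9.6 = 0.6042
For M/M/1: L = λ/(μ-λ)
L = 5.8/(9.6-5.8) = 5.8/3.80
L = 1.5263 containers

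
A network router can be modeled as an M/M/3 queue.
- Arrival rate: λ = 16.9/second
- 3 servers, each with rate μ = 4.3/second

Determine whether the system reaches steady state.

Stability requires ρ = λ/(cμ) < 1
ρ = 16.9/(3 × 4.3) = 16.9/12.90 = 1.3101
Since 1.3101 ≥ 1, the system is UNSTABLE.
Need c > λ/μ = 16.9/4.3 = 3.93.
Minimum servers needed: c = 4.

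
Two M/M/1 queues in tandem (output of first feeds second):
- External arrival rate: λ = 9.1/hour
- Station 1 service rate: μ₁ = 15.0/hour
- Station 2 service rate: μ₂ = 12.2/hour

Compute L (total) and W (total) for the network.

By Jackson's theorem, each station behaves as independent M/M/1.
Station 1: ρ₁ = 9.1/15.0 = 0.6067, L₁ = ρ₁/(1-ρ₁) = λ/(μ₁-λ) = 9.1/5.90 = 1.5424
Station 2: ρ₂ = 9.1/12.2 = 0.7459, L₂ = ρ₂/(1-ρ₂) = λ/(μ₂-λ) = 9.1/3.10 = 2.9355
Total: L = L₁ + L₂ = 1.5424 + 2.9355 = 4.4779
W = L/λ = 4.4779/9.1 = 0.4921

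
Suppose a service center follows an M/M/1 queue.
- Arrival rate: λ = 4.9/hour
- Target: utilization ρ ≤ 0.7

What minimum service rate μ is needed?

ρ = λ/μ, so μ = λ/ρ
μ ≥ 4.9/0.7 = 7.0000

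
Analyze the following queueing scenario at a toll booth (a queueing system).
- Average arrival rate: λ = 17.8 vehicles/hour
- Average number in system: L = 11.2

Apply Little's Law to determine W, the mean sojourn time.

Little's Law: L = λW, so W = L/λ
W = 11.2/17.8 = 0.6292 hours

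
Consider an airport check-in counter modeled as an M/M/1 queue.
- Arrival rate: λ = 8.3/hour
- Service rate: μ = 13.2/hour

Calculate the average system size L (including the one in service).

ρ = λ/μ = 8.3/13.2 = 0.6288
For M/M/1: L = λ/(μ-λ)
L = 8.3/(13.2-8.3) = 8.3/4.90
L = 1.6939 passengers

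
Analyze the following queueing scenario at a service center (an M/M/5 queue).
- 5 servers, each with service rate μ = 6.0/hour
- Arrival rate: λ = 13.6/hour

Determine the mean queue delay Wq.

Traffic intensity: ρ = λ/(cμ) = 13.6/(5×6.0) = 0.4533
Since ρ = 0.4533 < 1, system is stable.
Offered load a = λ/μ = cρ = 13.6/6.0 = 2.2667
P₀ = [ Σₙ₌₀^4 aⁿ/n! + a^5/(5!(1-ρ)) ]⁻¹
Σ = a^0/0! + a^1/1! + a^2/2! + a^3/3! + a^4/4! = 1.0000 + 2.2667 + 2.5689 + 1.9409 + 1.0999 = 8.8764
a^5/(5!(1-ρ)) = 59.8327/(120 × 0.54667) = 0.9121
P₀ = 1/(8.8764 + 0.9121) = 0.1022
Lq = P₀·a^5·ρ / (5!(1-ρ)²) = 0.10216 × 59.8327 × 0.45333 / (120 × 0.29884) = 0.07727
Wq = Lq/λ = 0.07727/13.6 = 0.005682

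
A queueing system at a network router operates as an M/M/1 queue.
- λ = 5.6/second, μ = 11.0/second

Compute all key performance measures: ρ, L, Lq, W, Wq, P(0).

Step 1: ρ = λ/μ = 5.6/11.0 = 0.5091
Step 2: L = λ/(μ-λ) = 5.6/5.40 = 1.0370
Step 3: Lq = λ²/(μ(μ-λ)) = 31.36/(11.0×5.40) = 0.5279
Step 4: W = 1/(μ-λ) = 1/5.40 = 0.185185
Step 5: Wq = λ/(μ(μ-λ)) = 5.6/(11.0×5.40) = 0.09428
Step 6: P(0) = 1-ρ = 0.4909
Verify: L = λW = 5.6×0.185185 = 1.0370 ✔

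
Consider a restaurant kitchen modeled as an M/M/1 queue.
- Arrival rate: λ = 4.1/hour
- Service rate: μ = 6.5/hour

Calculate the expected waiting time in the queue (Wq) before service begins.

First, compute utilization: ρ = λ/μ = 4.1/6.5 = 0.6308
For M/M/1: Wq = λ/(μ(μ-λ))
Wq = 4.1/(6.5 × (6.5-4.1))
Wq = 4.1/(6.5 × 2.40)
Wq = 0.2628 hours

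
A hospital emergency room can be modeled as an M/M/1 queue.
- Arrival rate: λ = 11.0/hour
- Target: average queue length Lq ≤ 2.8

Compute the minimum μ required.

For M/M/1: Lq = λ²/(μ(μ-λ))
Need Lq ≤ 2.8, i.e. μ(μ-λ) ≥ λ²/2.8
μ² - 11.0μ - 121.00/2.8 ≥ 0  →  μ² - 11.0μ - 43.214286 ≥ 0
Quadratic formula (positive root): μ = [λ + √(λ² + 4×43.214286)]/2
Discriminant: 121.00 + 4×43.214286 = 293.8571, √293.8571 = 17.1423
μ ≥ (11.0 + 17.1423)/2 = 14.0711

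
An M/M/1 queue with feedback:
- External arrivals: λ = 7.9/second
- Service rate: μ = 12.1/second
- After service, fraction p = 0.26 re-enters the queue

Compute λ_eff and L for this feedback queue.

Effective arrival rate: λ_eff = λ/(1-p) = 7.9/(1-0.26) = 7.9/0.74 = 10.6756757
ρ = λ_eff/μ = 10.6756757/12.1 = 0.8822872
L = ρ/(1-ρ) = 0.8822872/(1-0.8822872) = 7.4953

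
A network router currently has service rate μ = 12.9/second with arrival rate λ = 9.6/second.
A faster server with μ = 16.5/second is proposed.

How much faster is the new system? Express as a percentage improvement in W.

System 1: ρ₁ = 9.6/12.9 = 0.7442, W₁ = 1/(12.9-9.6) = 0.30303
System 2: ρ₂ = 9.6/16.5 = 0.5818, W₂ = 1/(16.5-9.6) = 0.14493
Improvement: (W₁-W₂)/W₁ = (0.30303-0.14493)/0.30303 = 52.17%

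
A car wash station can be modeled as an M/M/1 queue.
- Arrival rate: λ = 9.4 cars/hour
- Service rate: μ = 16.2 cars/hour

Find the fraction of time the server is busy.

Server utilization: ρ = λ/μ
ρ = 9.4/16.2 = 0.5802
The server is busy 58.02% of the time.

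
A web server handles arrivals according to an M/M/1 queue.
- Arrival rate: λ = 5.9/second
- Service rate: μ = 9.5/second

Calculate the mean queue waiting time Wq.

First, compute utilization: ρ = λ/μ = 5.9/9.5 = 0.6211
For M/M/1: Wq = λ/(μ(μ-λ))
Wq = 5.9/(9.5 × (9.5-5.9))
Wq = 5.9/(9.5 × 3.60)
Wq = 0.1725 seconds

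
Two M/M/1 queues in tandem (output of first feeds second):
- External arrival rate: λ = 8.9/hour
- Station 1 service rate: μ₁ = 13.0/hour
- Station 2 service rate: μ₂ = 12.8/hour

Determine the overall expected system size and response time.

By Jackson's theorem, each station behaves as independent M/M/1.
Station 1: ρ₁ = 8.9/13.0 = 0.6846, L₁ = ρ₁/(1-ρ₁) = λ/(μ₁-λ) = 8.9/4.10 = 2.1707
Station 2: ρ₂ = 8.9/12.8 = 0.6953, L₂ = ρ₂/(1-ρ₂) = λ/(μ₂-λ) = 8.9/3.90 = 2.2821
Total: L = L₁ + L₂ = 2.1707 + 2.2821 = 4.4528
W = L/λ = 4.4528/8.9 = 0.5003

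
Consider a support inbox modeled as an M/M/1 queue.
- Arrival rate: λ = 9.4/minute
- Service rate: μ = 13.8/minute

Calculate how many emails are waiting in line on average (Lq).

ρ = λ/μ = 9.4/13.8 = 0.6812
For M/M/1: Lq = λ²/(μ(μ-λ))
Lq = 88.36/(13.8 × 4.40)
Lq = 1.4552 emails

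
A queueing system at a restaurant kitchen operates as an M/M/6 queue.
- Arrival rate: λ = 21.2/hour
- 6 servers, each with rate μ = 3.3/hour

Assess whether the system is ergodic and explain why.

Stability requires ρ = λ/(cμ) < 1
ρ = 21.2/(6 × 3.3) = 21.2/19.80 = 1.0707
Since 1.0707 ≥ 1, the system is UNSTABLE.
Need c > λ/μ = 21.2/3.3 = 6.42.
Minimum servers needed: c = 7.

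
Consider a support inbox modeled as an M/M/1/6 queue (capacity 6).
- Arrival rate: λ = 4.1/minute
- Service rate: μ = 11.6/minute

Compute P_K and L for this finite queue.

ρ = λ/μ = 4.1/11.6 = 0.35345
P₀ = (1-ρ)/(1-ρ^(K+1)) = (1-0.35345)/(1-0.35345^7) = 0.6465/0.9993 = 0.6470
P_K = P₀×ρ^K = 0.64700 × 0.35345^6 = 0.64700 × 0.0019497 = 0.001261
Blocking probability P_6 = 0.001261 (0.13%)
L = ρ[1 - (K+1)ρ^K + Kρ^(K+1)] / [(1-ρ)(1-ρ^(K+1))]
L = 0.35345 × (1 - 7×0.001950 + 6×0.0006891) / ((1 - 0.35345) × (1 - 0.0006891)) = 0.5418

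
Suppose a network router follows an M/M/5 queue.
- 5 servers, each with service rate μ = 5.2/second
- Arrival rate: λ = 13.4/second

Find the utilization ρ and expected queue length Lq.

Traffic intensity: ρ = λ/(cμ) = 13.4/(5×5.2) = 0.5154
Since ρ = 0.5154 < 1, system is stable.
Offered load a = λ/μ = cρ = 13.4/5.2 = 2.5769
P₀ = [ Σₙ₌₀^4 aⁿ/n! + a^5/(5!(1-ρ)) ]⁻¹
Σ = a^0/0! + a^1/1! + a^2/2! + a^3/3! + a^4/4! = 1.0000 + 2.5769 + 3.3203 + 2.8520 + 1.8374 = 11.5866
a^5/(5!(1-ρ)) = 113.6337/(120 × 0.48462) = 1.9540
P₀ = 1/(11.5866 + 1.9540) = 0.07385
Lq = P₀·a^5·ρ / (5!(1-ρ)²) = 0.073852 × 113.6337 × 0.51538 / (120 × 0.23485) = 0.1535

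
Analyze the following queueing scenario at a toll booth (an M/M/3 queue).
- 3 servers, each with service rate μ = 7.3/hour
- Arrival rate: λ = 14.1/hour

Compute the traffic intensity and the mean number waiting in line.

Traffic intensity: ρ = λ/(cμ) = 14.1/(3×7.3) = 0.6438
Since ρ = 0.6438 < 1, system is stable.
Offered load a = λ/μ = cρ = 14.1/7.3 = 1.9315
P₀ = [ Σₙ₌₀^2 aⁿ/n! + a^3/(3!(1-ρ)) ]⁻¹
Σ = a^0/0! + a^1/1! + a^2/2! = 1.0000 + 1.9315 + 1.8654 = 4.7969
a^3/(3!(1-ρ)) = 7.2059/(6 × 0.35616) = 3.3720
P₀ = 1/(4.7969 + 3.3720) = 0.1224
Lq = P₀·a^3·ρ / (3!(1-ρ)²) = 0.12242 × 7.2059 × 0.64384 / (6 × 0.12685) = 0.7462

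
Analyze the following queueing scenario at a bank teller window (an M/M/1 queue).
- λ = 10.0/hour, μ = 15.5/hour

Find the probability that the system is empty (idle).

ρ = λ/μ = 10.0/15.5 = 0.6452
P(0) = 1 - ρ = 1 - 0.6452 = 0.3548
The server is idle 35.48% of the time.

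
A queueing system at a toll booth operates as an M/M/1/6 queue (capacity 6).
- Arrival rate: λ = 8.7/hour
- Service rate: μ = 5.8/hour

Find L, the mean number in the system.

ρ = λ/μ = 8.7/5.8 = 1.5000
P₀ = (1-ρ)/(1-ρ^(K+1)) = (1-1.5000)/(1-1.5000^7) = -0.5000/-16.0859 = 0.03108
P_K = P₀×ρ^K = 0.031083 × 1.5000^6 = 0.031083 × 11.3906 = 0.3541
L = ρ[1 - (K+1)ρ^K + Kρ^(K+1)] / [(1-ρ)(1-ρ^(K+1))]
L = 1.5000 × (1 - 7×11.3906 + 6×17.0859) / ((1 - 1.5000) × (1 - 17.0859)) = 4.4352 vehicles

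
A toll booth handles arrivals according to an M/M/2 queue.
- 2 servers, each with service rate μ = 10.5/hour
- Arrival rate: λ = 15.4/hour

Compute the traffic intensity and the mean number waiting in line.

Traffic intensity: ρ = λ/(cμ) = 15.4/(2×10.5) = 0.7333
Since ρ = 0.7333 < 1, system is stable.
Offered load a = λ/μ = cρ = 15.4/10.5 = 1.4667
P₀ = [ Σₙ₌₀^1 aⁿ/n! + a^2/(2!(1-ρ)) ]⁻¹
Σ = a^0/0! + a^1/1! = 1.0000 + 1.4667 = 2.4667
a^2/(2!(1-ρ)) = 2.1511/(2 × 0.26667) = 4.0333
P₀ = 1/(2.4667 + 4.0333) = 0.1538
Lq = P₀·a^2·ρ / (2!(1-ρ)²) = 0.15385 × 2.1511 × 0.73333 / (2 × 0.071111) = 1.7064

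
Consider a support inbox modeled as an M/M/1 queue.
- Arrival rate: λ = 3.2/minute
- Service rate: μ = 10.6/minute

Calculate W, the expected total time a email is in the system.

First, compute utilization: ρ = λ/μ = 3.2/10.6 = 0.3019
For M/M/1: W = 1/(μ-λ)
W = 1/(10.6-3.2) = 1/7.40
W = 0.1351 minutes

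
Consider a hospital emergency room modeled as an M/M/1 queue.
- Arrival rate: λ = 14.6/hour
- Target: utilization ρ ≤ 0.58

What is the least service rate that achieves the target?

ρ = λ/μ, so μ = λ/ρ
μ ≥ 14.6/0.58 = 25.1724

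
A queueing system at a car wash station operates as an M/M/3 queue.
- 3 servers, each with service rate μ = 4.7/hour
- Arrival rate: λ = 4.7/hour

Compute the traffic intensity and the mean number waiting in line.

Traffic intensity: ρ = λ/(cμ) = 4.7/(3×4.7) = 0.3333
Since ρ = 0.3333 < 1, system is stable.
Offered load a = λ/μ = cρ = 4.7/4.7 = 1.0000
P₀ = [ Σₙ₌₀^2 aⁿ/n! + a^3/(3!(1-ρ)) ]⁻¹
Σ = a^0/0! + a^1/1! + a^2/2! = 1.0000 + 1.0000 + 0.5000 = 2.5000
a^3/(3!(1-ρ)) = 1.0000/(6 × 0.6667) = 0.2500
P₀ = 1/(2.5000 + 0.2500) = 0.3636
Lq = P₀·a^3·ρ / (3!(1-ρ)²) = 0.3636 × 1.0000 × 0.3333 / (6 × 0.4444) = 0.04545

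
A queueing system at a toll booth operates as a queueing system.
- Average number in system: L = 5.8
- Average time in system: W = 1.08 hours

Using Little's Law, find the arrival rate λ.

Little's Law: L = λW, so λ = L/W
λ = 5.8/1.08 = 5.3704 vehicles/hour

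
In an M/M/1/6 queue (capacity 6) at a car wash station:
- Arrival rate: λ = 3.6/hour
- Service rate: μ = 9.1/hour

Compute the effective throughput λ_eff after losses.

ρ = λ/μ = 3.6/9.1 = 0.3956
P₀ = (1-ρ)/(1-ρ^(K+1)) = (1-0.3956)/(1-0.3956^7) = 0.6044/0.9985 = 0.6053
P_K = P₀×ρ^K = 0.6053 × 0.3956^6 = 0.6053 × 0.003833 = 0.002320
λ_eff = λ(1-P_K) = 3.6 × (1 - 0.002320) = 3.6 × 0.99768 = 3.5916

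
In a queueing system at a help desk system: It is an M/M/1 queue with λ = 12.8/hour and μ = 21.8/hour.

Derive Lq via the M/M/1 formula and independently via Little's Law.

Method 1 (direct): Lq = λ²/(μ(μ-λ)) = 163.84/(21.8 × 9.00) = 0.8351

Method 2 (Little's Law):
W = 1/(μ-λ) = 1/9.00 = 0.11111
Wq = W - 1/μ = 0.11111 - 0.045872 = 0.06524
Lq = λWq = 12.8 × 0.06524 = 0.8351 ✔ (matches Method 1)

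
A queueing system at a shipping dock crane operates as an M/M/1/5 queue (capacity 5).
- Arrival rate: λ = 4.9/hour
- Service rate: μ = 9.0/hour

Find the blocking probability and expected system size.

ρ = λ/μ = 4.9/9.0 = 0.544444
P₀ = (1-ρ)/(1-ρ^(K+1)) = (1-0.544444)/(1-0.544444^6) = 0.45556/0.97396 = 0.4677
P_K = P₀×ρ^K = 0.46774 × 0.544444^5 = 0.46774 × 0.047837 = 0.02238
Blocking probability P_5 = 0.02238 (2.24%)
L = ρ[1 - (K+1)ρ^K + Kρ^(K+1)] / [(1-ρ)(1-ρ^(K+1))]
L = 0.544444 × (1 - 6×0.047837 + 5×0.026045) / ((1 - 0.544444) × (1 - 0.026045)) = 1.0347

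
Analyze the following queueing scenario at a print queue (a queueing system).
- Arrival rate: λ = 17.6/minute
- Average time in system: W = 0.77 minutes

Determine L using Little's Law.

Little's Law: L = λW
L = 17.6 × 0.77 = 13.5520 jobs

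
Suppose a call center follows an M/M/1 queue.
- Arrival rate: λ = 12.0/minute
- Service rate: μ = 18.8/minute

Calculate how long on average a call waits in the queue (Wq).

First, compute utilization: ρ = λ/μ = 12.0/18.8 = 0.6383
For M/M/1: Wq = λ/(μ(μ-λ))
Wq = 12.0/(18.8 × (18.8-12.0))
Wq = 12.0/(18.8 × 6.80)
Wq = 0.09387 minutes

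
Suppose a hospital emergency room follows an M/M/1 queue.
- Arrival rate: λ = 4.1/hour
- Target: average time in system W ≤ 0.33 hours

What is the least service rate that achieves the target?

For M/M/1: W = 1/(μ-λ)
Need W ≤ 0.33, so 1/(μ-λ) ≤ 0.33
μ - λ ≥ 1/0.33 = 3.0303
μ ≥ 4.1 + 3.0303 = 7.1303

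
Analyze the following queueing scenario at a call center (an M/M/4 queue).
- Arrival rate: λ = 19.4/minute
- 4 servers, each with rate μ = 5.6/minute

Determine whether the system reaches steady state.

Stability requires ρ = λ/(cμ) < 1
ρ = 19.4/(4 × 5.6) = 19.4/22.40 = 0.8661
Since 0.8661 < 1, the system is STABLE.
The servers are busy 86.61% of the time.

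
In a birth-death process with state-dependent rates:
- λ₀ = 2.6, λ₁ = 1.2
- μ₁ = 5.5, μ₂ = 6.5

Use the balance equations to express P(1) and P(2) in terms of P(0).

Balance equations:
State 0: λ₀P₀ = μ₁P₁ → P₁ = (λ₀/μ₁)P₀ = (2.6/5.5)P₀ = 0.4727P₀
State 1: P₂ = (λ₀λ₁)/(μ₁μ₂)P₀ = (2.6×1.2)/(5.5×6.5)P₀ = 0.08727P₀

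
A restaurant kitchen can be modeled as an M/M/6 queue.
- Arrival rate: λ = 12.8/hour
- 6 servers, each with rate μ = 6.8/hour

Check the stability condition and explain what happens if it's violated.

Stability requires ρ = λ/(cμ) < 1
ρ = 12.8/(6 × 6.8) = 12.8/40.80 = 0.3137
Since 0.3137 < 1, the system is STABLE.
The servers are busy 31.37% of the time.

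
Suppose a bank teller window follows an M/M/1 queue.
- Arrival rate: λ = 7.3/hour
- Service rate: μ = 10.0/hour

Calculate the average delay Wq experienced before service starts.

First, compute utilization: ρ = λ/μ = 7.3/10.0 = 0.7300
For M/M/1: Wq = λ/(μ(μ-λ))
Wq = 7.3/(10.0 × (10.0-7.3))
Wq = 7.3/(10.0 × 2.70)
Wq = 0.2704 hours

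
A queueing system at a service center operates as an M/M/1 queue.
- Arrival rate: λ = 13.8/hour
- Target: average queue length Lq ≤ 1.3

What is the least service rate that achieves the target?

For M/M/1: Lq = λ²/(μ(μ-λ))
Need Lq ≤ 1.3, i.e. μ(μ-λ) ≥ λ²/1.3
μ² - 13.8μ - 190.44/1.3 ≥ 0  →  μ² - 13.8μ - 146.4923 ≥ 0
Quadratic formula (positive root): μ = [λ + √(λ² + 4×146.4923)]/2
Discriminant: 190.44 + 4×146.4923 = 776.4092, √776.4092 = 27.8641
μ ≥ (13.8 + 27.8641)/2 = 20.8321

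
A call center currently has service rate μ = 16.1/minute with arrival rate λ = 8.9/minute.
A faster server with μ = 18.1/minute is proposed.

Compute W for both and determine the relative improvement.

System 1: ρ₁ = 8.9/16.1 = 0.5528, W₁ = 1/(16.1-8.9) = 0.1389
System 2: ρ₂ = 8.9/18.1 = 0.4917, W₂ = 1/(18.1-8.9) = 0.1087
Improvement: (W₁-W₂)/W₁ = (0.1389-0.1087)/0.1389 = 21.74%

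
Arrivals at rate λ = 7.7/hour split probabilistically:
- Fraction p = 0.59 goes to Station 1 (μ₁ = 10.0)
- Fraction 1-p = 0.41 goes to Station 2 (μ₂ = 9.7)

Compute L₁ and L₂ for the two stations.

Effective rates: λ₁ = 7.7×0.59 = 4.543, λ₂ = 7.7×0.41 = 3.157
Station 1: ρ₁ = 4.543/10.0 = 0.4543, L₁ = ρ₁/(1-ρ₁) = 0.4543/(1-0.4543) = 0.8325
Station 2: ρ₂ = 3.157/9.7 = 0.32546, L₂ = ρ₂/(1-ρ₂) = 0.32546/(1-0.32546) = 0.4825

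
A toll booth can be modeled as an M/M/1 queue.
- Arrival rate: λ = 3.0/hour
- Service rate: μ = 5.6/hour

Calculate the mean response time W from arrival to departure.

First, compute utilization: ρ = λ/μ = 3.0/5.6 = 0.5357
For M/M/1: W = 1/(μ-λ)
W = 1/(5.6-3.0) = 1/2.60
W = 0.3846 hours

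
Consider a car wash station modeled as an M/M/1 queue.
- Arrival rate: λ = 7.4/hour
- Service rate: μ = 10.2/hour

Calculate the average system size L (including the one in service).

ρ = λ/μ = 7.4/10.2 = 0.7255
For M/M/1: L = λ/(μ-λ)
L = 7.4/(10.2-7.4) = 7.4/2.80
L = 2.6429 cars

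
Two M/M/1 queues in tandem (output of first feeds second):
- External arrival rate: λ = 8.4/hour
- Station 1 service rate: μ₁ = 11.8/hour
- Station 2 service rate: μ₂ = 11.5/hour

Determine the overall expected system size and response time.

By Jackson's theorem, each station behaves as independent M/M/1.
Station 1: ρ₁ = 8.4/11.8 = 0.7119, L₁ = ρ₁/(1-ρ₁) = λ/(μ₁-λ) = 8.4/3.40 = 2.4706
Station 2: ρ₂ = 8.4/11.5 = 0.7304, L₂ = ρ₂/(1-ρ₂) = λ/(μ₂-λ) = 8.4/3.10 = 2.7097
Total: L = L₁ + L₂ = 2.4706 + 2.7097 = 5.1803
W = L/λ = 5.1803/8.4 = 0.6167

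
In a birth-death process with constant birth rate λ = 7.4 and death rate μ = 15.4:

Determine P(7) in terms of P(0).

For constant rates: P(n)/P(0) = (λ/μ)^n
P(7)/P(0) = (7.4/15.4)^7 = 0.48052^7 = 0.005915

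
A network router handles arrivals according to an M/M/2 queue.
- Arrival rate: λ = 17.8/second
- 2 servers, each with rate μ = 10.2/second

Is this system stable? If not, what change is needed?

Stability requires ρ = λ/(cμ) < 1
ρ = 17.8/(2 × 10.2) = 17.8/20.40 = 0.8725
Since 0.8725 < 1, the system is STABLE.
The servers are busy 87.25% of the time.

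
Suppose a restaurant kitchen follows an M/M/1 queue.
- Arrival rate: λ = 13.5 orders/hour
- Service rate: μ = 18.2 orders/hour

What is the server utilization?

Server utilization: ρ = λ/μ
ρ = 13.5/18.2 = 0.7418
The server is busy 74.18% of the time.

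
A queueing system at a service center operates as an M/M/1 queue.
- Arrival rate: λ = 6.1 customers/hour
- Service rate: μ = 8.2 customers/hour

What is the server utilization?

Server utilization: ρ = λ/μ
ρ = 6.1/8.2 = 0.7439
The server is busy 74.39% of the time.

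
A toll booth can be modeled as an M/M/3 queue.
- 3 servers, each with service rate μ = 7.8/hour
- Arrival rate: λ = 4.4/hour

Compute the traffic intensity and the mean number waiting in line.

Traffic intensity: ρ = λ/(cμ) = 4.4/(3×7.8) = 0.1880
Since ρ = 0.1880 < 1, system is stable.
Offered load a = λ/μ = cρ = 4.4/7.8 = 0.5641
P₀ = [ Σₙ₌₀^2 aⁿ/n! + a^3/(3!(1-ρ)) ]⁻¹
Σ = a^0/0! + a^1/1! + a^2/2! = 1.0000 + 0.5641 + 0.1591 = 1.7232
a^3/(3!(1-ρ)) = 0.179504/(6 × 0.811966) = 0.03685
P₀ = 1/(1.7232 + 0.03685) = 0.5682
Lq = P₀·a^3·ρ / (3!(1-ρ)²) = 0.56816 × 0.17950 × 0.18803 / (6 × 0.65929) = 0.004848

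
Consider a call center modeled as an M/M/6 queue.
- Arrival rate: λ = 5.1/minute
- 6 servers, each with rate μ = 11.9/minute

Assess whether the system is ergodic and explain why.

Stability requires ρ = λ/(cμ) < 1
ρ = 5.1/(6 × 11.9) = 5.1/71.40 = 0.07143
Since 0.07143 < 1, the system is STABLE.
The servers are busy 7.14% of the time.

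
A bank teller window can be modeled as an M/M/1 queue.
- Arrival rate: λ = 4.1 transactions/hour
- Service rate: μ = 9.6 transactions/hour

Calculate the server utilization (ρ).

Server utilization: ρ = λ/μ
ρ = 4.1/9.6 = 0.4271
The server is busy 42.71% of the time.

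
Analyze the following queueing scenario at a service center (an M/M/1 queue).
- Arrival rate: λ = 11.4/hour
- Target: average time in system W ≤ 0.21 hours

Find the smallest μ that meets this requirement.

For M/M/1: W = 1/(μ-λ)
Need W ≤ 0.21, so 1/(μ-λ) ≤ 0.21
μ - λ ≥ 1/0.21 = 4.7619
μ ≥ 11.4 + 4.7619 = 16.1619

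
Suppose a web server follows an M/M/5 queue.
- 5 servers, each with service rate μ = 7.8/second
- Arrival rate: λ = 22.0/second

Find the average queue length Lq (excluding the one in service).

Traffic intensity: ρ = λ/(cμ) = 22.0/(5×7.8) = 0.5641
Since ρ = 0.5641 < 1, system is stable.
Offered load a = λ/μ = cρ = 22.0/7.8 = 2.8205
P₀ = [ Σₙ₌₀^4 aⁿ/n! + a^5/(5!(1-ρ)) ]⁻¹
Σ = a^0/0! + a^1/1! + a^2/2! + a^3/3! + a^4/4! = 1.00000 + 2.82051 + 3.97765 + 3.73967 + 2.63694 = 14.1748
a^5/(5!(1-ρ)) = 178.5009/(120 × 0.4359) = 3.4125
P₀ = 1/(14.1748 + 3.4125) = 0.05686
Lq = P₀·a^5·ρ / (5!(1-ρ)²) = 0.05686 × 178.5009 × 0.5641 / (120 × 0.1900) = 0.2511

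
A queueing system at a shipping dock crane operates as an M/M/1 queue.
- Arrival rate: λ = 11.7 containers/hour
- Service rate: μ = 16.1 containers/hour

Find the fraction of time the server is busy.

Server utilization: ρ = λ/μ
ρ = 11.7/16.1 = 0.7267
The server is busy 72.67% of the time.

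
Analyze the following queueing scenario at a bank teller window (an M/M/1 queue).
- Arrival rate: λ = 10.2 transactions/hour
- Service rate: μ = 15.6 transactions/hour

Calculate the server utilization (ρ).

Server utilization: ρ = λ/μ
ρ = 10.2/15.6 = 0.6538
The server is busy 65.38% of the time.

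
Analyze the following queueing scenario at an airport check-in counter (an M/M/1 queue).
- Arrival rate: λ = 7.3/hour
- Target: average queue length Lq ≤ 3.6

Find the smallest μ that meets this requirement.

For M/M/1: Lq = λ²/(μ(μ-λ))
Need Lq ≤ 3.6, i.e. μ(μ-λ) ≥ λ²/3.6
μ² - 7.3μ - 53.29/3.6 ≥ 0  →  μ² - 7.3μ - 14.80278 ≥ 0
Quadratic formula (positive root): μ = [λ + √(λ² + 4×14.80278)]/2
Discriminant: 53.29 + 4×14.80278 = 112.5011, √112.5011 = 10.60665
μ ≥ (7.3 + 10.60665)/2 = 8.9533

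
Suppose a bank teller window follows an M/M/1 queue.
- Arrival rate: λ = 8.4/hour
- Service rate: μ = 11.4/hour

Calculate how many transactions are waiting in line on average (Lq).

ρ = λ/μ = 8.4/11.4 = 0.7368
For M/M/1: Lq = λ²/(μ(μ-λ))
Lq = 70.56/(11.4 × 3.00)
Lq = 2.0632 transactions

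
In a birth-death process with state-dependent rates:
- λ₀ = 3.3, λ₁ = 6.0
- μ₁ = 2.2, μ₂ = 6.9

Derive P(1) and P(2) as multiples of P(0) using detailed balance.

Balance equations:
State 0: λ₀P₀ = μ₁P₁ → P₁ = (λ₀/μ₁)P₀ = (3.3/2.2)P₀ = 1.5000P₀
State 1: P₂ = (λ₀λ₁)/(μ₁μ₂)P₀ = (3.3×6.0)/(2.2×6.9)P₀ = 1.3043P₀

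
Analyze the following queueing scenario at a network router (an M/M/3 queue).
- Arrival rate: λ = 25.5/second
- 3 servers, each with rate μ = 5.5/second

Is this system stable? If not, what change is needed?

Stability requires ρ = λ/(cμ) < 1
ρ = 25.5/(3 × 5.5) = 25.5/16.50 = 1.5455
Since 1.5455 ≥ 1, the system is UNSTABLE.
Need c > λ/μ = 25.5/5.5 = 4.64.
Minimum servers needed: c = 5.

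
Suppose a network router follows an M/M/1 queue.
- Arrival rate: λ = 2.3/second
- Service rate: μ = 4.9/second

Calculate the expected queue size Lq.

ρ = λ/μ = 2.3/4.9 = 0.4694
For M/M/1: Lq = λ²/(μ(μ-λ))
Lq = 5.29/(4.9 × 2.60)
Lq = 0.4152 packets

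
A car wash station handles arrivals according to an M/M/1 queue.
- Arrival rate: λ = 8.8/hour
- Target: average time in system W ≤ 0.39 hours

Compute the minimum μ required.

For M/M/1: W = 1/(μ-λ)
Need W ≤ 0.39, so 1/(μ-λ) ≤ 0.39
μ - λ ≥ 1/0.39 = 2.5641
μ ≥ 8.8 + 2.5641 = 11.3641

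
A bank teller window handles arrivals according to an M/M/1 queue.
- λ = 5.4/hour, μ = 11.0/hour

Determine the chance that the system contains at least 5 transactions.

ρ = λ/μ = 5.4/11.0 = 0.4909
P(N ≥ n) = ρⁿ
P(N ≥ 5) = 0.4909^5
P(N ≥ 5) = 0.02851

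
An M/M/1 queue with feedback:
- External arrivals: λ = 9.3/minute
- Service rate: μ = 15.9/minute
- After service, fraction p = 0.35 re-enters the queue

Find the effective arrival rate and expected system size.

Effective arrival rate: λ_eff = λ/(1-p) = 9.3/(1-0.35) = 9.3/0.65 = 14.3077
ρ = λ_eff/μ = 14.3077/15.9 = 0.899855
L = ρ/(1-ρ) = 0.899855/(1-0.899855) = 8.9855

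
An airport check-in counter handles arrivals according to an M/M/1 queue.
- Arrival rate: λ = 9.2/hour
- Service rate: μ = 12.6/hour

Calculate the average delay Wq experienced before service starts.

First, compute utilization: ρ = λ/μ = 9.2/12.6 = 0.7302
For M/M/1: Wq = λ/(μ(μ-λ))
Wq = 9.2/(12.6 × (12.6-9.2))
Wq = 9.2/(12.6 × 3.40)
Wq = 0.2148 hours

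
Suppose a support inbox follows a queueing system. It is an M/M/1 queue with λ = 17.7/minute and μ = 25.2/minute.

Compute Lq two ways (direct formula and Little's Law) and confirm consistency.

Method 1 (direct): Lq = λ²/(μ(μ-λ)) = 313.29/(25.2 × 7.50) = 1.6576

Method 2 (Little's Law):
W = 1/(μ-λ) = 1/7.50 = 0.13333
Wq = W - 1/μ = 0.13333 - 0.039683 = 0.09365
Lq = λWq = 17.7 × 0.09365 = 1.6576 ✔ (matches Method 1)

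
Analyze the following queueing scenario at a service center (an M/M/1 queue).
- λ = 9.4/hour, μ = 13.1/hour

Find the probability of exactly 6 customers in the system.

ρ = λ/μ = 9.4/13.1 = 0.71756
P(n) = (1-ρ)ρⁿ
P(6) = (1-0.71756) × 0.71756^6
P(6) = 0.2824 × 0.1365
P(6) = 0.03855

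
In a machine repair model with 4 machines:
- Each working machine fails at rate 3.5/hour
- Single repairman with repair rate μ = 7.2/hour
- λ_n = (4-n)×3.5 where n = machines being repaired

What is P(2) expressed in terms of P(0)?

P(2)/P(0) = ∏_{i=0}^{2-1} λ_i/μ_{i+1}
= (4-0)×3.5/7.2 × (4-1)×3.5/7.2
= 2.8356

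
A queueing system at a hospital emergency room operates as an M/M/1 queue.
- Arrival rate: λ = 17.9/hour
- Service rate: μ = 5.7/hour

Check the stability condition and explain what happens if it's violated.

Stability requires ρ = λ/(cμ) < 1
ρ = 17.9/(1 × 5.7) = 17.9/5.70 = 3.1404
Since 3.1404 ≥ 1, the system is UNSTABLE.
Queue grows without bound. Need μ > λ = 17.9.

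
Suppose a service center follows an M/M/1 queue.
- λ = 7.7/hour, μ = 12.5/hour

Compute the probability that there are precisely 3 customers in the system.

ρ = λ/μ = 7.7/12.5 = 0.6160
P(n) = (1-ρ)ρⁿ
P(3) = (1-0.6160) × 0.6160^3
P(3) = 0.38400 × 0.23374
P(3) = 0.08976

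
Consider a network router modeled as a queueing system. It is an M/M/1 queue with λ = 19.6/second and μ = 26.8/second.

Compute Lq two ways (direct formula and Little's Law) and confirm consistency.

Method 1 (direct): Lq = λ²/(μ(μ-λ)) = 384.16/(26.8 × 7.20) = 1.9909

Method 2 (Little's Law):
W = 1/(μ-λ) = 1/7.20 = 0.1388889
Wq = W - 1/μ = 0.1388889 - 0.03731343 = 0.101575
Lq = λWq = 19.6 × 0.101575 = 1.9909 ✔ (matches Method 1)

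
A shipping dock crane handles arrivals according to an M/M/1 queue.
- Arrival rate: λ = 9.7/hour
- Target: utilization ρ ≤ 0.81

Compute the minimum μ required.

ρ = λ/μ, so μ = λ/ρ
μ ≥ 9.7/0.81 = 11.9753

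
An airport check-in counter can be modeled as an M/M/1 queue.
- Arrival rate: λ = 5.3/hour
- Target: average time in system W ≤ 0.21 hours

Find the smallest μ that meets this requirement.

For M/M/1: W = 1/(μ-λ)
Need W ≤ 0.21, so 1/(μ-λ) ≤ 0.21
μ - λ ≥ 1/0.21 = 4.7619
μ ≥ 5.3 + 4.7619 = 10.0619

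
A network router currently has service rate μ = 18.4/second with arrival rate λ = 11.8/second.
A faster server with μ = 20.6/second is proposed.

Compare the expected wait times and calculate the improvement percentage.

System 1: ρ₁ = 11.8/18.4 = 0.6413, W₁ = 1/(18.4-11.8) = 0.15152
System 2: ρ₂ = 11.8/20.6 = 0.5728, W₂ = 1/(20.6-11.8) = 0.11364
Improvement: (W₁-W₂)/W₁ = (0.15152-0.11364)/0.15152 = 25.00%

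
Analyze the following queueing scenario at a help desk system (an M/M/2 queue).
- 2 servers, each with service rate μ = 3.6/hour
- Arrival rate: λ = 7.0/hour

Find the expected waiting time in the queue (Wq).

Traffic intensity: ρ = λ/(cμ) = 7.0/(2×3.6) = 0.9722
Since ρ = 0.9722 < 1, system is stable.
Offered load a = λ/μ = cρ = 7.0/3.6 = 1.9444
P₀ = [ Σₙ₌₀^1 aⁿ/n! + a^2/(2!(1-ρ)) ]⁻¹
Σ = a^0/0! + a^1/1! = 1.0000 + 1.9444 = 2.9444
a^2/(2!(1-ρ)) = 3.7808642/(2 × 0.027777778) = 68.0556
P₀ = 1/(2.9444 + 68.0556) = 0.01408
Lq = P₀·a^2·ρ / (2!(1-ρ)²) = 0.01408451 × 3.780864 × 0.9722222 / (2 × 0.0007716049) = 33.5485
Wq = Lq/λ = 33.5485/7.0 = 4.7926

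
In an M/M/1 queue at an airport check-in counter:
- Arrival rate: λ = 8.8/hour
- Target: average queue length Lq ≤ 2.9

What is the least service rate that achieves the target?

For M/M/1: Lq = λ²/(μ(μ-λ))
Need Lq ≤ 2.9, i.e. μ(μ-λ) ≥ λ²/2.9
μ² - 8.8μ - 77.44/2.9 ≥ 0  →  μ² - 8.8μ - 26.70345 ≥ 0
Quadratic formula (positive root): μ = [λ + √(λ² + 4×26.70345)]/2
Discriminant: 77.44 + 4×26.70345 = 184.2538, √184.2538 = 13.5740
μ ≥ (8.8 + 13.5740)/2 = 11.1870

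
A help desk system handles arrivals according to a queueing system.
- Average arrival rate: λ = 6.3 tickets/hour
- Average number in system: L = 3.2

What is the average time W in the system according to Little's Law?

Little's Law: L = λW, so W = L/λ
W = 3.2/6.3 = 0.5079 hours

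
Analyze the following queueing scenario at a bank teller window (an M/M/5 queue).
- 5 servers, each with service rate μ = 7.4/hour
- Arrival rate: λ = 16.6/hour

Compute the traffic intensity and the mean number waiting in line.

Traffic intensity: ρ = λ/(cμ) = 16.6/(5×7.4) = 0.4486
Since ρ = 0.4486 < 1, system is stable.
Offered load a = λ/μ = cρ = 16.6/7.4 = 2.2432
P₀ = [ Σₙ₌₀^4 aⁿ/n! + a^5/(5!(1-ρ)) ]⁻¹
Σ = a^0/0! + a^1/1! + a^2/2! + a^3/3! + a^4/4! = 1.0000 + 2.2432 + 2.5161 + 1.8814 + 1.0551 = 8.6958
a^5/(5!(1-ρ)) = 56.8044/(120 × 0.55135) = 0.8586
P₀ = 1/(8.6958 + 0.8586) = 0.1047
Lq = P₀·a^5·ρ / (5!(1-ρ)²) = 0.10466 × 56.8044 × 0.44865 / (120 × 0.30399) = 0.07312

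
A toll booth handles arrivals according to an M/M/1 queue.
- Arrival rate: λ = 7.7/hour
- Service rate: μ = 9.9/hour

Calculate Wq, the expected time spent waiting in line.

First, compute utilization: ρ = λ/μ = 7.7/9.9 = 0.7778
For M/M/1: Wq = λ/(μ(μ-λ))
Wq = 7.7/(9.9 × (9.9-7.7))
Wq = 7.7/(9.9 × 2.20)
Wq = 0.3535 hours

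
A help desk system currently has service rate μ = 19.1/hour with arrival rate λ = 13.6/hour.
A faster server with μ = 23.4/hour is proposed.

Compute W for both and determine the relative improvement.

System 1: ρ₁ = 13.6/19.1 = 0.7120, W₁ = 1/(19.1-13.6) = 0.18182
System 2: ρ₂ = 13.6/23.4 = 0.5812, W₂ = 1/(23.4-13.6) = 0.10204
Improvement: (W₁-W₂)/W₁ = (0.18182-0.10204)/0.18182 = 43.88%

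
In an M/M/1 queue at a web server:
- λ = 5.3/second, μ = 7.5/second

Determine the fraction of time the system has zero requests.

ρ = λ/μ = 5.3/7.5 = 0.7067
P(0) = 1 - ρ = 1 - 0.7067 = 0.2933
The server is idle 29.33% of the time.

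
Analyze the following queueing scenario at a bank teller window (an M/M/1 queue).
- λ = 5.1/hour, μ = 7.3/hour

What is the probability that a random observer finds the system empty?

ρ = λ/μ = 5.1/7.3 = 0.6986
P(0) = 1 - ρ = 1 - 0.6986 = 0.3014
The server is idle 30.14% of the time.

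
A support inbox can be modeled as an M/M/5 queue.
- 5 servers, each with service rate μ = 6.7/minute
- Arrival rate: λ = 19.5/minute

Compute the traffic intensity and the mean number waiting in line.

Traffic intensity: ρ = λ/(cμ) = 19.5/(5×6.7) = 0.5821
Since ρ = 0.5821 < 1, system is stable.
Offered load a = λ/μ = cρ = 19.5/6.7 = 2.9104
P₀ = [ Σₙ₌₀^4 aⁿ/n! + a^5/(5!(1-ρ)) ]⁻¹
Σ = a^0/0! + a^1/1! + a^2/2! + a^3/3! + a^4/4! = 1.0000 + 2.9104 + 4.2354 + 4.1089 + 2.9897 = 15.2444
a^5/(5!(1-ρ)) = 208.8330/(120 × 0.41791) = 4.1642
P₀ = 1/(15.2444 + 4.1642) = 0.05152
Lq = P₀·a^5·ρ / (5!(1-ρ)²) = 0.051523 × 208.8330 × 0.58209 / (120 × 0.17465) = 0.2988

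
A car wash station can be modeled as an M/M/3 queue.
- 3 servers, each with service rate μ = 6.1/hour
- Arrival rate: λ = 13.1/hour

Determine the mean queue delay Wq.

Traffic intensity: ρ = λ/(cμ) = 13.1/(3×6.1) = 0.7158
Since ρ = 0.7158 < 1, system is stable.
Offered load a = λ/μ = cρ = 13.1/6.1 = 2.1475
P₀ = [ Σₙ₌₀^2 aⁿ/n! + a^3/(3!(1-ρ)) ]⁻¹
Σ = a^0/0! + a^1/1! + a^2/2! = 1.0000 + 2.1475 + 2.3060 = 5.4535
a^3/(3!(1-ρ)) = 9.9043/(6 × 0.28415) = 5.8093
P₀ = 1/(5.4535 + 5.8093) = 0.08879
Lq = P₀·a^3·ρ / (3!(1-ρ)²) = 0.08879 × 9.9043 × 0.7158 / (6 × 0.08074) = 1.2994
Wq = Lq/λ = 1.2994/13.1 = 0.09919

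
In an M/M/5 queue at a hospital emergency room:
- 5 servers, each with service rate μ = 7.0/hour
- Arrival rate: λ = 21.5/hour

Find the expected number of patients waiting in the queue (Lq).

Traffic intensity: ρ = λ/(cμ) = 21.5/(5×7.0) = 0.6143
Since ρ = 0.6143 < 1, system is stable.
Offered load a = λ/μ = cρ = 21.5/7.0 = 3.0714
P₀ = [ Σₙ₌₀^4 aⁿ/n! + a^5/(5!(1-ρ)) ]⁻¹
Σ = a^0/0! + a^1/1! + a^2/2! + a^3/3! + a^4/4! = 1.00000 + 3.07143 + 4.71684 + 4.82914 + 3.70809 = 17.3255
a^5/(5!(1-ρ)) = 273.3393/(120 × 0.38571) = 5.9055
P₀ = 1/(17.3255 + 5.9055) = 0.04305
Lq = P₀·a^5·ρ / (5!(1-ρ)²) = 0.04305 × 273.3393 × 0.6143 / (120 × 0.1488) = 0.4048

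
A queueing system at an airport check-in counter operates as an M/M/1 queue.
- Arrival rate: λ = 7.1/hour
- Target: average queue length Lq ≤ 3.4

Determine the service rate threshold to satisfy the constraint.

For M/M/1: Lq = λ²/(μ(μ-λ))
Need Lq ≤ 3.4, i.e. μ(μ-λ) ≥ λ²/3.4
μ² - 7.1μ - 50.41/3.4 ≥ 0  →  μ² - 7.1μ - 14.82647 ≥ 0
Quadratic formula (positive root): μ = [λ + √(λ² + 4×14.82647)]/2
Discriminant: 50.41 + 4×14.82647 = 109.7159, √109.7159 = 10.4745
μ ≥ (7.1 + 10.4745)/2 = 8.7873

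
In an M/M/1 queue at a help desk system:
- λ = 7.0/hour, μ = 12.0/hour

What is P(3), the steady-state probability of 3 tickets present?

ρ = λ/μ = 7.0/12.0 = 0.58333
P(n) = (1-ρ)ρⁿ
P(3) = (1-0.58333) × 0.58333^3
P(3) = 0.4167 × 0.1985
P(3) = 0.08271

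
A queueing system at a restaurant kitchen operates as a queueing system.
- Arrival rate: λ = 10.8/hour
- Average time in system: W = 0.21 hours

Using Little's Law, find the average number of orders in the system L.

Little's Law: L = λW
L = 10.8 × 0.21 = 2.2680 orders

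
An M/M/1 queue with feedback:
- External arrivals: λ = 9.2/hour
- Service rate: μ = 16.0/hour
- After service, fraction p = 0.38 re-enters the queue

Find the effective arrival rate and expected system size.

Effective arrival rate: λ_eff = λ/(1-p) = 9.2/(1-0.38) = 9.2/0.62 = 14.83871
ρ = λ_eff/μ = 14.83871/16.0 = 0.9274194
L = ρ/(1-ρ) = 0.9274194/(1-0.9274194) = 12.7778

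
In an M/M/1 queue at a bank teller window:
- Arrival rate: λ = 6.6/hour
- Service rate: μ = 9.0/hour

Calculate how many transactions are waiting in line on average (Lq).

ρ = λ/μ = 6.6/9.0 = 0.7333
For M/M/1: Lq = λ²/(μ(μ-λ))
Lq = 43.56/(9.0 × 2.40)
Lq = 2.0167 transactions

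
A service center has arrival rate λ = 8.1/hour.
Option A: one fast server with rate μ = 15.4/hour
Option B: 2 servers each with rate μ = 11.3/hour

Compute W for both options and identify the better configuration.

Option A: single server μ = 15.4 (M/M/1)
  ρ_A = 8.1/15.4 = 0.5260
  W_A = 1/(μ-λ) = 1/(15.4-8.1) = 1/7.30 = 0.1370

Option B: 2 servers μ = 11.3 (M/M/2)
  ρ_B = λ/(cμ) = 8.1/(2×11.3) = 0.3584
  Offered load a = λ/μ = cρ = 8.1/11.3 = 0.7168
  P₀ = [ Σₙ₌₀^1 aⁿ/n! + a^2/(2!(1-ρ)) ]⁻¹
  Σ = a^0/0! + a^1/1! = 1.0000 + 0.7168 = 1.7168
  a^2/(2!(1-ρ)) = 0.5138/(2 × 0.6416) = 0.4004
  P₀ = 1/(1.7168 + 0.4004) = 0.4723
  Lq = P₀·a^2·ρ / (2!(1-ρ)²) = 0.4723 × 0.5138 × 0.3584 / (2 × 0.4116) = 0.1057
  Wq_B = Lq/λ = 0.10565/8.1 = 0.01304
  W_B = Wq_B + 1/μ = 0.01304 + 0.08850 = 0.1015

Since W_B = 0.1015 < W_A = 0.1370, Option B (multiple servers) has the shorter time in system.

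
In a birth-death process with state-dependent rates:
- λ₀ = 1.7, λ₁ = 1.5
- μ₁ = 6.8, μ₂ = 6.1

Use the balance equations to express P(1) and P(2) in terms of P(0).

Balance equations:
State 0: λ₀P₀ = μ₁P₁ → P₁ = (λ₀/μ₁)P₀ = (1.7/6.8)P₀ = 0.2500P₀
State 1: P₂ = (λ₀λ₁)/(μ₁μ₂)P₀ = (1.7×1.5)/(6.8×6.1)P₀ = 0.06148P₀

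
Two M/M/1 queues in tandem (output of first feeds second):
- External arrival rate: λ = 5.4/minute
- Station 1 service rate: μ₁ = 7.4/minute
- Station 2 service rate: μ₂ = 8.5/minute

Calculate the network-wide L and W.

By Jackson's theorem, each station behaves as independent M/M/1.
Station 1: ρ₁ = 5.4/7.4 = 0.7297, L₁ = ρ₁/(1-ρ₁) = λ/(μ₁-λ) = 5.4/2.00 = 2.7000
Station 2: ρ₂ = 5.4/8.5 = 0.6353, L₂ = ρ₂/(1-ρ₂) = λ/(μ₂-λ) = 5.4/3.10 = 1.7419
Total: L = L₁ + L₂ = 2.7000 + 1.7419 = 4.4419
W = L/λ = 4.4419/5.4 = 0.8226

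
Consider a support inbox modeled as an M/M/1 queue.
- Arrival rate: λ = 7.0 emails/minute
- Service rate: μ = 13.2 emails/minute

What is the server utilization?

Server utilization: ρ = λ/μ
ρ = 7.0/13.2 = 0.5303
The server is busy 53.03% of the time.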